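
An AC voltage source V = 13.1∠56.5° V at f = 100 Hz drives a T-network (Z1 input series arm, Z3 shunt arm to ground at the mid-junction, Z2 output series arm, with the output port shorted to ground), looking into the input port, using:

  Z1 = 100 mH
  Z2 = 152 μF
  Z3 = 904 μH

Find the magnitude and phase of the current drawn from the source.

Step 1 — Angular frequency: ω = 2π·f = 2π·100 = 628.3 rad/s.
Step 2 — Component impedances:
  Z1: Z = jωL = j·628.3·0.1 = 0 + j62.83 Ω
  Z2: Z = 1/(jωC) = -j/(ω·C) = 0 - j10.47 Ω
  Z3: Z = jωL = j·628.3·0.000904 = 0 + j0.568 Ω
Step 3 — With the output port shorted to ground, the output series arm Z2 runs from the junction to ground; the shunt arm Z3 also runs from the junction to ground. They appear in parallel: Z3 || Z2 = 0 + j0.6006 Ω.
Step 4 — Series with input arm Z1: Z_in = Z1 + (Z3 || Z2) = 0 + j63.43 Ω = 63.43∠90.0° Ω.
Step 5 — Source phasor: V = 13.1∠56.5° V = 7.23 + j10.92 V.
Step 6 — Ohm's law: I = V / Z_total = (7.23 + j10.92) / (0 + j63.43) = 0.1722 - j0.114 A.
Step 7 — Convert to polar: |I| = 0.2065 A, ∠I = -33.5°.

I = 0.2065∠-33.5° A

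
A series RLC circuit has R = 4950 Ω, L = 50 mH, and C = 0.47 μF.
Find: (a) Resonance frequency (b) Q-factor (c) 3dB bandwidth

Step 1 — Resonance: ω₀ = 1/√(LC) = 1/√(0.05·4.7e-07) = 6523 rad/s.
Step 2 — f₀ = ω₀/(2π) = 1038 Hz.
Step 3 — Series Q: Q = ω₀L/R = 6523·0.05/4950 = 0.06589.
Step 4 — Bandwidth: Δω = ω₀/Q = 9.9e+04 rad/s; BW = Δω/(2π) = 1.576e+04 Hz.

(a) f₀ = 1038 Hz  (b) Q = 0.06589  (c) BW = 1.576e+04 Hz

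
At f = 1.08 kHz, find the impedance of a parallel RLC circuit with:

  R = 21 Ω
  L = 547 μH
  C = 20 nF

Step 1 — Angular frequency: ω = 2π·f = 2π·1080 = 6786 rad/s.
Step 2 — Component impedances:
  R: Z = R = 21 Ω
  L: Z = jωL = j·6786·0.000547 = 0 + j3.712 Ω
  C: Z = 1/(jωC) = -j/(ω·C) = 0 - j7368 Ω
Step 3 — Parallel combination: 1/Z_total = 1/R + 1/L + 1/C; Z_total = 0.6368 + j3.601 Ω = 3.657∠80.0° Ω.

Z = 0.6368 + j3.601 Ω = 3.657∠80.0° Ω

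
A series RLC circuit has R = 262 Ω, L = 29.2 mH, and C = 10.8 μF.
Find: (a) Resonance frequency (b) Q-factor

Step 1 — Resonance condition Im(Z)=0 gives ω₀ = 1/√(LC).
Step 2 — ω₀ = 1/√(0.0292·1.08e-05) = 1781 rad/s.
Step 3 — f₀ = ω₀/(2π) = 283.4 Hz.
Step 4 — Series Q: Q = ω₀L/R = 1781·0.0292/262 = 0.1985.

(a) f₀ = 283.4 Hz  (b) Q = 0.1985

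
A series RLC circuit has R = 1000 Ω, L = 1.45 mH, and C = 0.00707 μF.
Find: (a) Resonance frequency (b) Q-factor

Step 1 — Resonance condition Im(Z)=0 gives ω₀ = 1/√(LC).
Step 2 — ω₀ = 1/√(0.00145·7.07e-09) = 3.123e+05 rad/s.
Step 3 — f₀ = ω₀/(2π) = 4.971e+04 Hz.
Step 4 — Series Q: Q = ω₀L/R = 3.123e+05·0.00145/1000 = 0.4529.

(a) f₀ = 4.971e+04 Hz  (b) Q = 0.4529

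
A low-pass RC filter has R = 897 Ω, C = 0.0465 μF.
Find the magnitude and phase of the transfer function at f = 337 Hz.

Step 1 — Angular frequency: ω = 2π·337 = 2117 rad/s.
Step 2 — Transfer function: H(jω) = 1/(1 + jωRC).
Step 3 — Denominator: 1 + jωRC = 1 + j·2117·897·4.65e-08 = 1 + j0.08832.
Step 4 — H = 0.9923 - j0.08764.
Step 5 — Magnitude: |H| = 0.9961 (-0.0 dB); phase: φ = -5.0°.

|H| = 0.9961 (-0.0 dB), φ = -5.0°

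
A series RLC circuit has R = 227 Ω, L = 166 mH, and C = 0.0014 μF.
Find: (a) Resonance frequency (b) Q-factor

Step 1 — Resonance condition Im(Z)=0 gives ω₀ = 1/√(LC).
Step 2 — ω₀ = 1/√(0.166·1.4e-09) = 6.56e+04 rad/s.
Step 3 — f₀ = ω₀/(2π) = 1.044e+04 Hz.
Step 4 — Series Q: Q = ω₀L/R = 6.56e+04·0.166/227 = 47.97.

(a) f₀ = 1.044e+04 Hz  (b) Q = 47.97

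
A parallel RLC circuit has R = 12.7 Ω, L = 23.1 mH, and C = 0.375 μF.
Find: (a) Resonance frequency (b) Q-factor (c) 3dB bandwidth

Step 1 — Resonance: ω₀ = 1/√(LC) = 1/√(0.0231·3.75e-07) = 1.074e+04 rad/s.
Step 2 — f₀ = ω₀/(2π) = 1710 Hz.
Step 3 — Parallel Q: Q = R/(ω₀L) = 12.7/(1.074e+04·0.0231) = 0.05117.
Step 4 — Bandwidth: Δω = ω₀/Q = 2.1e+05 rad/s; BW = Δω/(2π) = 3.342e+04 Hz.

(a) f₀ = 1710 Hz  (b) Q = 0.05117  (c) BW = 3.342e+04 Hz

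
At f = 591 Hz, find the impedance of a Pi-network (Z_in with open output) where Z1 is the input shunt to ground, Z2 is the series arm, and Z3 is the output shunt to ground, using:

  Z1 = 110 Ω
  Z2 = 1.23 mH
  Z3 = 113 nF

Step 1 — Angular frequency: ω = 2π·f = 2π·591 = 3713 rad/s.
Step 2 — Component impedances:
  Z1: Z = R = 110 Ω
  Z2: Z = jωL = j·3713·0.00123 = 0 + j4.567 Ω
  Z3: Z = 1/(jωC) = -j/(ω·C) = 0 - j2383 Ω
Step 3 — With open output, the series arm Z2 and the output shunt Z3 appear in series to ground: Z2 + Z3 = 0 - j2379 Ω.
Step 4 — Parallel with input shunt Z1: Z_in = Z1 || (Z2 + Z3) = 109.8 - j5.076 Ω = 109.9∠-2.6° Ω.

Z = 109.8 - j5.076 Ω = 109.9∠-2.6° Ω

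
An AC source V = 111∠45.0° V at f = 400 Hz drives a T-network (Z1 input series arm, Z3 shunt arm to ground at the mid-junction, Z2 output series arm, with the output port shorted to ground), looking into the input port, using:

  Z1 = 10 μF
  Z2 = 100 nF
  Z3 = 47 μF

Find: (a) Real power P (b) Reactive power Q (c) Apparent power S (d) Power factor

Step 1 — Angular frequency: ω = 2π·f = 2π·400 = 2513 rad/s.
Step 2 — Component impedances:
  Z1: Z = 1/(jωC) = -j/(ω·C) = 0 - j39.79 Ω
  Z2: Z = 1/(jωC) = -j/(ω·C) = 0 - j3979 Ω
  Z3: Z = 1/(jωC) = -j/(ω·C) = 0 - j8.466 Ω
Step 3 — With the output port shorted to ground, the output series arm Z2 runs from the junction to ground; the shunt arm Z3 also runs from the junction to ground. They appear in parallel: Z3 || Z2 = 0 - j8.448 Ω.
Step 4 — Series with input arm Z1: Z_in = Z1 + (Z3 || Z2) = 0 - j48.24 Ω = 48.24∠-90.0° Ω.
Step 5 — Source phasor: V = 111∠45.0° V = 78.49 + j78.49 V.
Step 6 — Current: I = V / Z = -1.627 + j1.627 A = 2.301∠135.0° A.
Step 7 — Complex power: S = V·I* = 0 - j255.4 VA.
Step 8 — Real power: P = Re(S) = 0 W.
Step 9 — Reactive power: Q = Im(S) = -255.4 VAR.
Step 10 — Apparent power: |S| = 255.4 VA.
Step 11 — Power factor: PF = P/|S| = 0 (leading).

(a) P = 0 W  (b) Q = -255.4 VAR  (c) S = 255.4 VA  (d) PF = 0 (leading)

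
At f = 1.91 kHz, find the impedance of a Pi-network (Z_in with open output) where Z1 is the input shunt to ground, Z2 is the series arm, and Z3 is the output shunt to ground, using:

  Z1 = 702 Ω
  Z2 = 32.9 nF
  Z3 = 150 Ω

Step 1 — Angular frequency: ω = 2π·f = 2π·1910 = 1.2e+04 rad/s.
Step 2 — Component impedances:
  Z1: Z = R = 702 Ω
  Z2: Z = 1/(jωC) = -j/(ω·C) = 0 - j2533 Ω
  Z3: Z = R = 150 Ω
Step 3 — With open output, the series arm Z2 and the output shunt Z3 appear in series to ground: Z2 + Z3 = 150 - j2533 Ω.
Step 4 — Parallel with input shunt Z1: Z_in = Z1 || (Z2 + Z3) = 643.2 - j174.8 Ω = 666.5∠-15.2° Ω.

Z = 643.2 - j174.8 Ω = 666.5∠-15.2° Ω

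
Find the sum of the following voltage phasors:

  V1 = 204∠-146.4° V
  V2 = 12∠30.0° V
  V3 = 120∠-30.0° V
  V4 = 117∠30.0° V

Step 1 — Convert each phasor to rectangular form:
  V1 = 204·(cos(-146.4°) + j·sin(-146.4°)) = -169.9 - j112.9 V
  V2 = 12·(cos(30.0°) + j·sin(30.0°)) = 10.39 + j6 V
  V3 = 120·(cos(-30.0°) + j·sin(-30.0°)) = 103.9 - j60 V
  V4 = 117·(cos(30.0°) + j·sin(30.0°)) = 101.3 + j58.5 V
Step 2 — Sum components: V_total = 45.72 - j108.4 V.
Step 3 — Convert to polar: |V_total| = 117.6 V, ∠V_total = -67.1°.

V_total = 117.6∠-67.1° V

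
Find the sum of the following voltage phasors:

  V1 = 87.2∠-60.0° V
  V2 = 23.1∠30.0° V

Step 1 — Convert each phasor to rectangular form:
  V1 = 87.2·(cos(-60.0°) + j·sin(-60.0°)) = 43.6 - j75.52 V
  V2 = 23.1·(cos(30.0°) + j·sin(30.0°)) = 20.01 + j11.55 V
Step 2 — Sum components: V_total = 63.61 - j63.97 V.
Step 3 — Convert to polar: |V_total| = 90.21 V, ∠V_total = -45.2°.

V_total = 90.21∠-45.2° V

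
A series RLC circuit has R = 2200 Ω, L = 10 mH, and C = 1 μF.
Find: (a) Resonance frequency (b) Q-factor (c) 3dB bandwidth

Step 1 — Resonance: ω₀ = 1/√(LC) = 1/√(0.01·1e-06) = 1e+04 rad/s.
Step 2 — f₀ = ω₀/(2π) = 1592 Hz.
Step 3 — Series Q: Q = ω₀L/R = 1e+04·0.01/2200 = 0.04545.
Step 4 — Bandwidth: Δω = ω₀/Q = 2.2e+05 rad/s; BW = Δω/(2π) = 3.501e+04 Hz.

(a) f₀ = 1592 Hz  (b) Q = 0.04545  (c) BW = 3.501e+04 Hz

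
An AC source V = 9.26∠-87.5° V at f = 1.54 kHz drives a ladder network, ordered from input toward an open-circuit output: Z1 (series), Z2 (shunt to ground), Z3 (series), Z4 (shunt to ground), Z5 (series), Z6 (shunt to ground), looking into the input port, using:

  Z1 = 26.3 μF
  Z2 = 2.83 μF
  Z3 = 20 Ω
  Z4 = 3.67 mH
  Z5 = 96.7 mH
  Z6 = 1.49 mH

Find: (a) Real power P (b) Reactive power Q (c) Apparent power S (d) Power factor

Step 1 — Angular frequency: ω = 2π·f = 2π·1540 = 9676 rad/s.
Step 2 — Component impedances:
  Z1: Z = 1/(jωC) = -j/(ω·C) = 0 - j3.93 Ω
  Z2: Z = 1/(jωC) = -j/(ω·C) = 0 - j36.52 Ω
  Z3: Z = R = 20 Ω
  Z4: Z = jωL = j·9676·0.00367 = 0 + j35.51 Ω
  Z5: Z = jωL = j·9676·0.0967 = 0 + j935.7 Ω
  Z6: Z = jωL = j·9676·0.00149 = 0 + j14.42 Ω
Step 3 — Ladder network (open output): work backward from the far end, alternating series and parallel combinations. Z_in = 65.82 - j32.92 Ω = 73.59∠-26.6° Ω.
Step 4 — Source phasor: V = 9.26∠-87.5° V = 0.4039 - j9.251 V.
Step 5 — Current: I = V / Z = 0.06114 - j0.11 A = 0.1258∠-60.9° A.
Step 6 — Complex power: S = V·I* = 1.042 - j0.5212 VA.
Step 7 — Real power: P = Re(S) = 1.042 W.
Step 8 — Reactive power: Q = Im(S) = -0.5212 VAR.
Step 9 — Apparent power: |S| = 1.165 VA.
Step 10 — Power factor: PF = P/|S| = 0.8944 (leading).

(a) P = 1.042 W  (b) Q = -0.5212 VAR  (c) S = 1.165 VA  (d) PF = 0.8944 (leading)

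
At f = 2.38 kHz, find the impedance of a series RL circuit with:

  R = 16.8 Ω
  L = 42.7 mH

Step 1 — Angular frequency: ω = 2π·f = 2π·2380 = 1.495e+04 rad/s.
Step 2 — Component impedances:
  R: Z = R = 16.8 Ω
  L: Z = jωL = j·1.495e+04·0.0427 = 0 + j638.5 Ω
Step 3 — Series combination: Z_total = R + L = 16.8 + j638.5 Ω = 638.8∠88.5° Ω.

Z = 16.8 + j638.5 Ω = 638.8∠88.5° Ω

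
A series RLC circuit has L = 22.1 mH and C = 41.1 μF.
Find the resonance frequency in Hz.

Step 1 — Resonance condition Im(Z)=0 gives ω₀ = 1/√(LC).
Step 2 — ω₀ = 1/√(0.0221·4.11e-05) = 1049 rad/s.
Step 3 — f₀ = ω₀/(2π) = 167 Hz.

f₀ = 167 Hz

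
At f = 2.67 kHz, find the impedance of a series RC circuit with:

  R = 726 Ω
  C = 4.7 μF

Step 1 — Angular frequency: ω = 2π·f = 2π·2670 = 1.678e+04 rad/s.
Step 2 — Component impedances:
  R: Z = R = 726 Ω
  C: Z = 1/(jωC) = -j/(ω·C) = 0 - j12.68 Ω
Step 3 — Series combination: Z_total = R + C = 726 - j12.68 Ω = 726.1∠-1.0° Ω.

Z = 726 - j12.68 Ω = 726.1∠-1.0° Ω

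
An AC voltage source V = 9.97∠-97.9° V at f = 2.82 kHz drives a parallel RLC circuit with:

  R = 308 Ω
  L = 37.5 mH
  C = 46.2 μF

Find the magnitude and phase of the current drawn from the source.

Step 1 — Angular frequency: ω = 2π·f = 2π·2820 = 1.772e+04 rad/s.
Step 2 — Component impedances:
  R: Z = R = 308 Ω
  L: Z = jωL = j·1.772e+04·0.0375 = 0 + j664.4 Ω
  C: Z = 1/(jωC) = -j/(ω·C) = 0 - j1.222 Ω
Step 3 — Parallel combination: 1/Z_total = 1/R + 1/L + 1/C; Z_total = 0.004863 - j1.224 Ω = 1.224∠-89.8° Ω.
Step 4 — Source phasor: V = 9.97∠-97.9° V = -1.37 - j9.875 V.
Step 5 — Ohm's law: I = V / Z_total = (-1.37 - j9.875) / (0.004863 - j1.224) = 8.065 - j1.152 A.
Step 6 — Convert to polar: |I| = 8.146 A, ∠I = -8.1°.

I = 8.146∠-8.1° A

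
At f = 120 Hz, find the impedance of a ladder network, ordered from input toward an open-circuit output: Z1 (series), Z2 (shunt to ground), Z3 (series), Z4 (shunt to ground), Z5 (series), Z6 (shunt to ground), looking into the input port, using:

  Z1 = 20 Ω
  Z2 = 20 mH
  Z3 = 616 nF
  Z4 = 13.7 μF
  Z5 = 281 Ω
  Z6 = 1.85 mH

Step 1 — Angular frequency: ω = 2π·f = 2π·120 = 754 rad/s.
Step 2 — Component impedances:
  Z1: Z = R = 20 Ω
  Z2: Z = jωL = j·754·0.02 = 0 + j15.08 Ω
  Z3: Z = 1/(jωC) = -j/(ω·C) = 0 - j2153 Ω
  Z4: Z = 1/(jωC) = -j/(ω·C) = 0 - j96.81 Ω
  Z5: Z = R = 281 Ω
  Z6: Z = jωL = j·754·0.00185 = 0 + j1.395 Ω
Step 3 — Ladder network (open output): work backward from the far end, alternating series and parallel combinations. Z_in = 20 + j15.18 Ω = 25.11∠37.2° Ω.

Z = 20 + j15.18 Ω = 25.11∠37.2° Ω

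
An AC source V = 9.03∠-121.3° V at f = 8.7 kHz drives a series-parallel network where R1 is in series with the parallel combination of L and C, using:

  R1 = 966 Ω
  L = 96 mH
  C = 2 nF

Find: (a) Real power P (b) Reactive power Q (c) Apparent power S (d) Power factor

Step 1 — Angular frequency: ω = 2π·f = 2π·8700 = 5.466e+04 rad/s.
Step 2 — Component impedances:
  R1: Z = R = 966 Ω
  L: Z = jωL = j·5.466e+04·0.096 = 0 + j5248 Ω
  C: Z = 1/(jωC) = -j/(ω·C) = 0 - j9147 Ω
Step 3 — Parallel branch: L || C = 1/(1/L + 1/C) = 0 + j1.231e+04 Ω.
Step 4 — Series with R1: Z_total = R1 + (L || C) = 966 + j1.231e+04 Ω = 1.235e+04∠85.5° Ω.
Step 5 — Source phasor: V = 9.03∠-121.3° V = -4.691 - j7.716 V.
Step 6 — Current: I = V / Z = -0.0006526 + j0.0003299 A = 0.0007313∠153.2° A.
Step 7 — Complex power: S = V·I* = 0.0005166 + j0.006583 VA.
Step 8 — Real power: P = Re(S) = 0.0005166 W.
Step 9 — Reactive power: Q = Im(S) = 0.006583 VAR.
Step 10 — Apparent power: |S| = 0.006603 VA.
Step 11 — Power factor: PF = P/|S| = 0.07823 (lagging).

(a) P = 0.0005166 W  (b) Q = 0.006583 VAR  (c) S = 0.006603 VA  (d) PF = 0.07823 (lagging)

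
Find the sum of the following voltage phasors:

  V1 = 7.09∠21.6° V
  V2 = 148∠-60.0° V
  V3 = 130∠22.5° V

Step 1 — Convert each phasor to rectangular form:
  V1 = 7.09·(cos(21.6°) + j·sin(21.6°)) = 6.592 + j2.61 V
  V2 = 148·(cos(-60.0°) + j·sin(-60.0°)) = 74 - j128.2 V
  V3 = 130·(cos(22.5°) + j·sin(22.5°)) = 120.1 + j49.75 V
Step 2 — Sum components: V_total = 200.7 - j75.81 V.
Step 3 — Convert to polar: |V_total| = 214.5 V, ∠V_total = -20.7°.

V_total = 214.5∠-20.7° V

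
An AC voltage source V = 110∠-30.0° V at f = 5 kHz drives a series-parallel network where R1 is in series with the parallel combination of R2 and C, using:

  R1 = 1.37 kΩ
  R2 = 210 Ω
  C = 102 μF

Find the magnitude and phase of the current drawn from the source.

Step 1 — Angular frequency: ω = 2π·f = 2π·5000 = 3.142e+04 rad/s.
Step 2 — Component impedances:
  R1: Z = R = 1370 Ω
  R2: Z = R = 210 Ω
  C: Z = 1/(jωC) = -j/(ω·C) = 0 - j0.3121 Ω
Step 3 — Parallel branch: R2 || C = 1/(1/R2 + 1/C) = 0.0004637 - j0.3121 Ω.
Step 4 — Series with R1: Z_total = R1 + (R2 || C) = 1370 - j0.3121 Ω = 1370∠-0.0° Ω.
Step 5 — Source phasor: V = 110∠-30.0° V = 95.26 - j55 V.
Step 6 — Ohm's law: I = V / Z_total = (95.26 - j55) / (1370 - j0.3121) = 0.06954 - j0.04013 A.
Step 7 — Convert to polar: |I| = 0.08029 A, ∠I = -30.0°.

I = 0.08029∠-30.0° A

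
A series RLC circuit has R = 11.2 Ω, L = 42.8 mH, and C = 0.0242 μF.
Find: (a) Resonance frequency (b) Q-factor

Step 1 — Resonance condition Im(Z)=0 gives ω₀ = 1/√(LC).
Step 2 — ω₀ = 1/√(0.0428·2.42e-08) = 3.107e+04 rad/s.
Step 3 — f₀ = ω₀/(2π) = 4945 Hz.
Step 4 — Series Q: Q = ω₀L/R = 3.107e+04·0.0428/11.2 = 118.7.

(a) f₀ = 4945 Hz  (b) Q = 118.7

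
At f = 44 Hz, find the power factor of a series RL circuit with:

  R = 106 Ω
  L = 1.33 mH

Step 1 — Angular frequency: ω = 2π·f = 2π·44 = 276.5 rad/s.
Step 2 — Component impedances:
  R: Z = R = 106 Ω
  L: Z = jωL = j·276.5·0.00133 = 0 + j0.3677 Ω
Step 3 — Series combination: Z_total = R + L = 106 + j0.3677 Ω = 106∠0.2° Ω.
Step 4 — Power factor: PF = cos(φ) = Re(Z)/|Z| = 106/106 = 1.
Step 5 — Type: Im(Z) = 0.3677 ⇒ lagging (phase φ = 0.2°).

PF = 1 (lagging, φ = 0.2°)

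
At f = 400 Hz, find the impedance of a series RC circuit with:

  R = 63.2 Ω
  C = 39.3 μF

Step 1 — Angular frequency: ω = 2π·f = 2π·400 = 2513 rad/s.
Step 2 — Component impedances:
  R: Z = R = 63.2 Ω
  C: Z = 1/(jωC) = -j/(ω·C) = 0 - j10.12 Ω
Step 3 — Series combination: Z_total = R + C = 63.2 - j10.12 Ω = 64.01∠-9.1° Ω.

Z = 63.2 - j10.12 Ω = 64.01∠-9.1° Ω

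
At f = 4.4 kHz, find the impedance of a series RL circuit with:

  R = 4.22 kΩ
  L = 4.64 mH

Step 1 — Angular frequency: ω = 2π·f = 2π·4400 = 2.765e+04 rad/s.
Step 2 — Component impedances:
  R: Z = R = 4220 Ω
  L: Z = jωL = j·2.765e+04·0.00464 = 0 + j128.3 Ω
Step 3 — Series combination: Z_total = R + L = 4220 + j128.3 Ω = 4222∠1.7° Ω.

Z = 4220 + j128.3 Ω = 4222∠1.7° Ω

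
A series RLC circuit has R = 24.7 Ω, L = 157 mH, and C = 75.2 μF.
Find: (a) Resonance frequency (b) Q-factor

Step 1 — Resonance condition Im(Z)=0 gives ω₀ = 1/√(LC).
Step 2 — ω₀ = 1/√(0.157·7.52e-05) = 291 rad/s.
Step 3 — f₀ = ω₀/(2π) = 46.32 Hz.
Step 4 — Series Q: Q = ω₀L/R = 291·0.157/24.7 = 1.85.

(a) f₀ = 46.32 Hz  (b) Q = 1.85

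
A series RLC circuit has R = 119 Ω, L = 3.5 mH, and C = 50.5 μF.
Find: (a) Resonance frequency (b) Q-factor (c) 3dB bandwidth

Step 1 — Resonance: ω₀ = 1/√(LC) = 1/√(0.0035·5.05e-05) = 2379 rad/s.
Step 2 — f₀ = ω₀/(2π) = 378.6 Hz.
Step 3 — Series Q: Q = ω₀L/R = 2379·0.0035/119 = 0.06996.
Step 4 — Bandwidth: Δω = ω₀/Q = 3.4e+04 rad/s; BW = Δω/(2π) = 5411 Hz.

(a) f₀ = 378.6 Hz  (b) Q = 0.06996  (c) BW = 5411 Hz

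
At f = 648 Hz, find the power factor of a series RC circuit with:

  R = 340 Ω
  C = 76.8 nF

Step 1 — Angular frequency: ω = 2π·f = 2π·648 = 4072 rad/s.
Step 2 — Component impedances:
  R: Z = R = 340 Ω
  C: Z = 1/(jωC) = -j/(ω·C) = 0 - j3198 Ω
Step 3 — Series combination: Z_total = R + C = 340 - j3198 Ω = 3216∠-83.9° Ω.
Step 4 — Power factor: PF = cos(φ) = Re(Z)/|Z| = 340/3216 = 0.1057.
Step 5 — Type: Im(Z) = -3198 ⇒ leading (phase φ = -83.9°).

PF = 0.1057 (leading, φ = -83.9°)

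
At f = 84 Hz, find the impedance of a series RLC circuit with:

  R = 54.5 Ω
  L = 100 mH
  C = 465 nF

Step 1 — Angular frequency: ω = 2π·f = 2π·84 = 527.8 rad/s.
Step 2 — Component impedances:
  R: Z = R = 54.5 Ω
  L: Z = jωL = j·527.8·0.1 = 0 + j52.78 Ω
  C: Z = 1/(jωC) = -j/(ω·C) = 0 - j4075 Ω
Step 3 — Series combination: Z_total = R + L + C = 54.5 - j4022 Ω = 4022∠-89.2° Ω.

Z = 54.5 - j4022 Ω = 4022∠-89.2° Ω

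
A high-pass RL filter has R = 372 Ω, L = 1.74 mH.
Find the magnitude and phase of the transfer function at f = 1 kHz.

Step 1 — Angular frequency: ω = 2π·1000 = 6283 rad/s.
Step 2 — Transfer function: H(jω) = jωL/(R + jωL).
Step 3 — Numerator jωL = j·10.93; denominator R + jωL = 372 + j10.93.
Step 4 — H = 0.000863 + j0.02936.
Step 5 — Magnitude: |H| = 0.02938 (-30.6 dB); phase: φ = 88.3°.

|H| = 0.02938 (-30.6 dB), φ = 88.3°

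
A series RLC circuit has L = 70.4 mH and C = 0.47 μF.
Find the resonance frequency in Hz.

Step 1 — Resonance condition Im(Z)=0 gives ω₀ = 1/√(LC).
Step 2 — ω₀ = 1/√(0.0704·4.7e-07) = 5497 rad/s.
Step 3 — f₀ = ω₀/(2π) = 875 Hz.

f₀ = 875 Hz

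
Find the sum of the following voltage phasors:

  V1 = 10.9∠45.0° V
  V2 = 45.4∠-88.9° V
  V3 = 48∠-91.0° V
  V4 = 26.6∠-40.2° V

Step 1 — Convert each phasor to rectangular form:
  V1 = 10.9·(cos(45.0°) + j·sin(45.0°)) = 7.707 + j7.707 V
  V2 = 45.4·(cos(-88.9°) + j·sin(-88.9°)) = 0.8716 - j45.39 V
  V3 = 48·(cos(-91.0°) + j·sin(-91.0°)) = -0.8377 - j47.99 V
  V4 = 26.6·(cos(-40.2°) + j·sin(-40.2°)) = 20.32 - j17.17 V
Step 2 — Sum components: V_total = 28.06 - j102.8 V.
Step 3 — Convert to polar: |V_total| = 106.6 V, ∠V_total = -74.7°.

V_total = 106.6∠-74.7° V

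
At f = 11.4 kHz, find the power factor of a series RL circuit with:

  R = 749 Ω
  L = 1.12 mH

Step 1 — Angular frequency: ω = 2π·f = 2π·1.14e+04 = 7.163e+04 rad/s.
Step 2 — Component impedances:
  R: Z = R = 749 Ω
  L: Z = jωL = j·7.163e+04·0.00112 = 0 + j80.22 Ω
Step 3 — Series combination: Z_total = R + L = 749 + j80.22 Ω = 753.3∠6.1° Ω.
Step 4 — Power factor: PF = cos(φ) = Re(Z)/|Z| = 749/753.3 = 0.9943.
Step 5 — Type: Im(Z) = 80.22 ⇒ lagging (phase φ = 6.1°).

PF = 0.9943 (lagging, φ = 6.1°)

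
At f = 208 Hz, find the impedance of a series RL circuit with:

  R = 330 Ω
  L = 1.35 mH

Step 1 — Angular frequency: ω = 2π·f = 2π·208 = 1307 rad/s.
Step 2 — Component impedances:
  R: Z = R = 330 Ω
  L: Z = jωL = j·1307·0.00135 = 0 + j1.764 Ω
Step 3 — Series combination: Z_total = R + L = 330 + j1.764 Ω = 330∠0.3° Ω.

Z = 330 + j1.764 Ω = 330∠0.3° Ω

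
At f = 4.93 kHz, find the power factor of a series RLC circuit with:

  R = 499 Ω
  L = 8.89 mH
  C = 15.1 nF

Step 1 — Angular frequency: ω = 2π·f = 2π·4930 = 3.098e+04 rad/s.
Step 2 — Component impedances:
  R: Z = R = 499 Ω
  L: Z = jωL = j·3.098e+04·0.00889 = 0 + j275.4 Ω
  C: Z = 1/(jωC) = -j/(ω·C) = 0 - j2138 Ω
Step 3 — Series combination: Z_total = R + L + C = 499 - j1863 Ω = 1928∠-75.0° Ω.
Step 4 — Power factor: PF = cos(φ) = Re(Z)/|Z| = 499/1928 = 0.2588.
Step 5 — Type: Im(Z) = -1863 ⇒ leading (phase φ = -75.0°).

PF = 0.2588 (leading, φ = -75.0°)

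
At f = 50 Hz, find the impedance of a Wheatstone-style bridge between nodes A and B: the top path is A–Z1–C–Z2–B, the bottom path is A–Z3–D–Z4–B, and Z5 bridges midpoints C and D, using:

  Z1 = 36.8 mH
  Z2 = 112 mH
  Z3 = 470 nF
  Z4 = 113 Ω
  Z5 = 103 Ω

Step 1 — Angular frequency: ω = 2π·f = 2π·50 = 314.2 rad/s.
Step 2 — Component impedances:
  Z1: Z = jωL = j·314.2·0.0368 = 0 + j11.56 Ω
  Z2: Z = jωL = j·314.2·0.112 = 0 + j35.19 Ω
  Z3: Z = 1/(jωC) = -j/(ω·C) = 0 - j6773 Ω
  Z4: Z = R = 113 Ω
  Z5: Z = R = 103 Ω
Step 3 — Bridge requires nodal analysis (the Z5 bridge couples midpoints C and D, so the two paths cannot be reduced to a simple series/parallel combination). Setting node B to ground and injecting 1 A at node A, the 3-node admittance system at A, C, D solves to V_A = Z_AB = 5.606 + j45.95 Ω = 46.29∠83.0° Ω.

Z = 5.606 + j45.95 Ω = 46.29∠83.0° Ω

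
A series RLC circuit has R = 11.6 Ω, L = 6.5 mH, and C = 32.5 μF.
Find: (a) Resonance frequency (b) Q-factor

Step 1 — Resonance condition Im(Z)=0 gives ω₀ = 1/√(LC).
Step 2 — ω₀ = 1/√(0.0065·3.25e-05) = 2176 rad/s.
Step 3 — f₀ = ω₀/(2π) = 346.3 Hz.
Step 4 — Series Q: Q = ω₀L/R = 2176·0.0065/11.6 = 1.219.

(a) f₀ = 346.3 Hz  (b) Q = 1.219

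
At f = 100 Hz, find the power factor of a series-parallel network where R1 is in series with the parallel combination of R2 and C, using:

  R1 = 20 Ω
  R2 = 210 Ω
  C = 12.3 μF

Step 1 — Angular frequency: ω = 2π·f = 2π·100 = 628.3 rad/s.
Step 2 — Component impedances:
  R1: Z = R = 20 Ω
  R2: Z = R = 210 Ω
  C: Z = 1/(jωC) = -j/(ω·C) = 0 - j129.4 Ω
Step 3 — Parallel branch: R2 || C = 1/(1/R2 + 1/C) = 57.79 - j93.79 Ω.
Step 4 — Series with R1: Z_total = R1 + (R2 || C) = 77.79 - j93.79 Ω = 121.8∠-50.3° Ω.
Step 5 — Power factor: PF = cos(φ) = Re(Z)/|Z| = 77.788/121.85 = 0.6384.
Step 6 — Type: Im(Z) = -93.79 ⇒ leading (phase φ = -50.3°).

PF = 0.6384 (leading, φ = -50.3°)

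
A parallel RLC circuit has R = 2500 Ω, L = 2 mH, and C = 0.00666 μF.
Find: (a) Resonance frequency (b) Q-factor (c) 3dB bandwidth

Step 1 — Resonance: ω₀ = 1/√(LC) = 1/√(0.002·6.66e-09) = 2.74e+05 rad/s.
Step 2 — f₀ = ω₀/(2π) = 4.361e+04 Hz.
Step 3 — Parallel Q: Q = R/(ω₀L) = 2500/(2.74e+05·0.002) = 4.562.
Step 4 — Bandwidth: Δω = ω₀/Q = 6.006e+04 rad/s; BW = Δω/(2π) = 9559 Hz.

(a) f₀ = 4.361e+04 Hz  (b) Q = 4.562  (c) BW = 9559 Hz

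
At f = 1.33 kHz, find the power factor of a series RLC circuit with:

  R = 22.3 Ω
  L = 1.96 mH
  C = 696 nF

Step 1 — Angular frequency: ω = 2π·f = 2π·1330 = 8357 rad/s.
Step 2 — Component impedances:
  R: Z = R = 22.3 Ω
  L: Z = jωL = j·8357·0.00196 = 0 + j16.38 Ω
  C: Z = 1/(jωC) = -j/(ω·C) = 0 - j171.9 Ω
Step 3 — Series combination: Z_total = R + L + C = 22.3 - j155.6 Ω = 157.1∠-81.8° Ω.
Step 4 — Power factor: PF = cos(φ) = Re(Z)/|Z| = 22.3/157.1 = 0.1419.
Step 5 — Type: Im(Z) = -155.6 ⇒ leading (phase φ = -81.8°).

PF = 0.1419 (leading, φ = -81.8°)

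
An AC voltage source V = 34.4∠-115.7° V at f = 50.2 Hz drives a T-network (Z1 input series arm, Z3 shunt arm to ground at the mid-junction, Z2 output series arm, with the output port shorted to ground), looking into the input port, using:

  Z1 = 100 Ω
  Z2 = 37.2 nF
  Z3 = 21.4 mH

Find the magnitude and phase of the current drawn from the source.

Step 1 — Angular frequency: ω = 2π·f = 2π·50.2 = 315.4 rad/s.
Step 2 — Component impedances:
  Z1: Z = R = 100 Ω
  Z2: Z = 1/(jωC) = -j/(ω·C) = 0 - j8.523e+04 Ω
  Z3: Z = jωL = j·315.4·0.0214 = 0 + j6.75 Ω
Step 3 — With the output port shorted to ground, the output series arm Z2 runs from the junction to ground; the shunt arm Z3 also runs from the junction to ground. They appear in parallel: Z3 || Z2 = 0 + j6.75 Ω.
Step 4 — Series with input arm Z1: Z_in = Z1 + (Z3 || Z2) = 100 + j6.75 Ω = 100.2∠3.9° Ω.
Step 5 — Source phasor: V = 34.4∠-115.7° V = -14.92 - j31 V.
Step 6 — Ohm's law: I = V / Z_total = (-14.92 - j31) / (100 + j6.75) = -0.1693 - j0.2985 A.
Step 7 — Convert to polar: |I| = 0.3432 A, ∠I = -119.6°.

I = 0.3432∠-119.6° A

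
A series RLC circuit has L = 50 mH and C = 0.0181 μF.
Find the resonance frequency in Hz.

Step 1 — Resonance condition Im(Z)=0 gives ω₀ = 1/√(LC).
Step 2 — ω₀ = 1/√(0.05·1.81e-08) = 3.324e+04 rad/s.
Step 3 — f₀ = ω₀/(2π) = 5290 Hz.

f₀ = 5290 Hz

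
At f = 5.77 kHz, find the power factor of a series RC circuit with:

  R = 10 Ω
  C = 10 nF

Step 1 — Angular frequency: ω = 2π·f = 2π·5770 = 3.625e+04 rad/s.
Step 2 — Component impedances:
  R: Z = R = 10 Ω
  C: Z = 1/(jωC) = -j/(ω·C) = 0 - j2758 Ω
Step 3 — Series combination: Z_total = R + C = 10 - j2758 Ω = 2758∠-89.8° Ω.
Step 4 — Power factor: PF = cos(φ) = Re(Z)/|Z| = 10/2758.3 = 0.003625.
Step 5 — Type: Im(Z) = -2758 ⇒ leading (phase φ = -89.8°).

PF = 0.003625 (leading, φ = -89.8°)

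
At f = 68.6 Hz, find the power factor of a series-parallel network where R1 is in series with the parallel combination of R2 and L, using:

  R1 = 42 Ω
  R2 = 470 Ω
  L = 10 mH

Step 1 — Angular frequency: ω = 2π·f = 2π·68.6 = 431 rad/s.
Step 2 — Component impedances:
  R1: Z = R = 42 Ω
  R2: Z = R = 470 Ω
  L: Z = jωL = j·431·0.01 = 0 + j4.31 Ω
Step 3 — Parallel branch: R2 || L = 1/(1/R2 + 1/L) = 0.03953 + j4.31 Ω.
Step 4 — Series with R1: Z_total = R1 + (R2 || L) = 42.04 + j4.31 Ω = 42.26∠5.9° Ω.
Step 5 — Power factor: PF = cos(φ) = Re(Z)/|Z| = 42.04/42.26 = 0.9948.
Step 6 — Type: Im(Z) = 4.31 ⇒ lagging (phase φ = 5.9°).

PF = 0.9948 (lagging, φ = 5.9°)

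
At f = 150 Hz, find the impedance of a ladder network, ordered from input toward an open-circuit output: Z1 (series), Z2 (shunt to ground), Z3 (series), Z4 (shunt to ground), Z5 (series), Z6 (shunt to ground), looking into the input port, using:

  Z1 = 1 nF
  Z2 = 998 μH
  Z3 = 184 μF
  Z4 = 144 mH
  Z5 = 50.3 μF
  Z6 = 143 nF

Step 1 — Angular frequency: ω = 2π·f = 2π·150 = 942.5 rad/s.
Step 2 — Component impedances:
  Z1: Z = 1/(jωC) = -j/(ω·C) = 0 - j1.061e+06 Ω
  Z2: Z = jωL = j·942.5·0.000998 = 0 + j0.9406 Ω
  Z3: Z = 1/(jωC) = -j/(ω·C) = 0 - j5.766 Ω
  Z4: Z = jωL = j·942.5·0.144 = 0 + j135.7 Ω
  Z5: Z = 1/(jωC) = -j/(ω·C) = 0 - j21.09 Ω
  Z6: Z = 1/(jωC) = -j/(ω·C) = 0 - j7420 Ω
Step 3 — Ladder network (open output): work backward from the far end, alternating series and parallel combinations. Z_in = 0 - j1.061e+06 Ω = 1.061e+06∠-90.0° Ω.

Z = 0 - j1.061e+06 Ω = 1.061e+06∠-90.0° Ω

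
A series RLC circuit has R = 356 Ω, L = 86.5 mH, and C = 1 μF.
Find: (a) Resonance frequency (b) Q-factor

Step 1 — Resonance condition Im(Z)=0 gives ω₀ = 1/√(LC).
Step 2 — ω₀ = 1/√(0.0865·1e-06) = 3400 rad/s.
Step 3 — f₀ = ω₀/(2π) = 541.1 Hz.
Step 4 — Series Q: Q = ω₀L/R = 3400·0.0865/356 = 0.8261.

(a) f₀ = 541.1 Hz  (b) Q = 0.8261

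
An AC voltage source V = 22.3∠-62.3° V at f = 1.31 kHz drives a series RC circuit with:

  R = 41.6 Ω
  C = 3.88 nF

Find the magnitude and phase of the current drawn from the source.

Step 1 — Angular frequency: ω = 2π·f = 2π·1310 = 8231 rad/s.
Step 2 — Component impedances:
  R: Z = R = 41.6 Ω
  C: Z = 1/(jωC) = -j/(ω·C) = 0 - j3.131e+04 Ω
Step 3 — Series combination: Z_total = R + C = 41.6 - j3.131e+04 Ω = 3.131e+04∠-89.9° Ω.
Step 4 — Source phasor: V = 22.3∠-62.3° V = 10.37 - j19.74 V.
Step 5 — Ohm's law: I = V / Z_total = (10.37 - j19.74) / (41.6 - j3.131e+04) = 0.000631 + j0.0003302 A.
Step 6 — Convert to polar: |I| = 0.0007122 A, ∠I = 27.6°.

I = 0.0007122∠27.6° A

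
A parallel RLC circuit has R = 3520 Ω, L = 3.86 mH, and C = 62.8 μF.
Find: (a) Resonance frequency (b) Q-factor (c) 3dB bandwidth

Step 1 — Resonance: ω₀ = 1/√(LC) = 1/√(0.00386·6.28e-05) = 2031 rad/s.
Step 2 — f₀ = ω₀/(2π) = 323.3 Hz.
Step 3 — Parallel Q: Q = R/(ω₀L) = 3520/(2031·0.00386) = 449.
Step 4 — Bandwidth: Δω = ω₀/Q = 4.524 rad/s; BW = Δω/(2π) = 0.72 Hz.

(a) f₀ = 323.3 Hz  (b) Q = 449  (c) BW = 0.72 Hz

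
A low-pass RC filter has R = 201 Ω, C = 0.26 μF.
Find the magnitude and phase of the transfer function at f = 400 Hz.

Step 1 — Angular frequency: ω = 2π·400 = 2513 rad/s.
Step 2 — Transfer function: H(jω) = 1/(1 + jωRC).
Step 3 — Denominator: 1 + jωRC = 1 + j·2513·201·2.6e-07 = 1 + j0.1313.
Step 4 — H = 0.983 - j0.1291.
Step 5 — Magnitude: |H| = 0.9915 (-0.1 dB); phase: φ = -7.5°.

|H| = 0.9915 (-0.1 dB), φ = -7.5°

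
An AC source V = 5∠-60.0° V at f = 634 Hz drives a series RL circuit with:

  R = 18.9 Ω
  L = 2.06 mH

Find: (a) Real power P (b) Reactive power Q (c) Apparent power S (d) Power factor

Step 1 — Angular frequency: ω = 2π·f = 2π·634 = 3984 rad/s.
Step 2 — Component impedances:
  R: Z = R = 18.9 Ω
  L: Z = jωL = j·3984·0.00206 = 0 + j8.206 Ω
Step 3 — Series combination: Z_total = R + L = 18.9 + j8.206 Ω = 20.6∠23.5° Ω.
Step 4 — Source phasor: V = 5∠-60.0° V = 2.5 - j4.33 V.
Step 5 — Current: I = V / Z = 0.0276 - j0.2411 A = 0.2427∠-83.5° A.
Step 6 — Complex power: S = V·I* = 1.113 + j0.4832 VA.
Step 7 — Real power: P = Re(S) = 1.113 W.
Step 8 — Reactive power: Q = Im(S) = 0.4832 VAR.
Step 9 — Apparent power: |S| = 1.213 VA.
Step 10 — Power factor: PF = P/|S| = 0.9173 (lagging).

(a) P = 1.113 W  (b) Q = 0.4832 VAR  (c) S = 1.213 VA  (d) PF = 0.9173 (lagging)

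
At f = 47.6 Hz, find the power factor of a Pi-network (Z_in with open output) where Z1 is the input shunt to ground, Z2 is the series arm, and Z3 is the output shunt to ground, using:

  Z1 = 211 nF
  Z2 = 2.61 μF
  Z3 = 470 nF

Step 1 — Angular frequency: ω = 2π·f = 2π·47.6 = 299.1 rad/s.
Step 2 — Component impedances:
  Z1: Z = 1/(jωC) = -j/(ω·C) = 0 - j1.585e+04 Ω
  Z2: Z = 1/(jωC) = -j/(ω·C) = 0 - j1281 Ω
  Z3: Z = 1/(jωC) = -j/(ω·C) = 0 - j7114 Ω
Step 3 — With open output, the series arm Z2 and the output shunt Z3 appear in series to ground: Z2 + Z3 = 0 - j8395 Ω.
Step 4 — Parallel with input shunt Z1: Z_in = Z1 || (Z2 + Z3) = 0 - j5488 Ω = 5488∠-90.0° Ω.
Step 5 — Power factor: PF = cos(φ) = Re(Z)/|Z| = 0/5488 = 0.
Step 6 — Type: Im(Z) = -5488 ⇒ leading (phase φ = -90.0°).

PF = 0 (leading, φ = -90.0°)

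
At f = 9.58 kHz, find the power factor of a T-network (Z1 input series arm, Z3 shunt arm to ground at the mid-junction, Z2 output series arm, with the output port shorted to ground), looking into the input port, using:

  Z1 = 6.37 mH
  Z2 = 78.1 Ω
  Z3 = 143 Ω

Step 1 — Angular frequency: ω = 2π·f = 2π·9580 = 6.019e+04 rad/s.
Step 2 — Component impedances:
  Z1: Z = jωL = j·6.019e+04·0.00637 = 0 + j383.4 Ω
  Z2: Z = R = 78.1 Ω
  Z3: Z = R = 143 Ω
Step 3 — With the output port shorted to ground, the output series arm Z2 runs from the junction to ground; the shunt arm Z3 also runs from the junction to ground. They appear in parallel: Z3 || Z2 = 50.51 Ω.
Step 4 — Series with input arm Z1: Z_in = Z1 + (Z3 || Z2) = 50.51 + j383.4 Ω = 386.7∠82.5° Ω.
Step 5 — Power factor: PF = cos(φ) = Re(Z)/|Z| = 50.51/386.7 = 0.1306.
Step 6 — Type: Im(Z) = 383.4 ⇒ lagging (phase φ = 82.5°).

PF = 0.1306 (lagging, φ = 82.5°)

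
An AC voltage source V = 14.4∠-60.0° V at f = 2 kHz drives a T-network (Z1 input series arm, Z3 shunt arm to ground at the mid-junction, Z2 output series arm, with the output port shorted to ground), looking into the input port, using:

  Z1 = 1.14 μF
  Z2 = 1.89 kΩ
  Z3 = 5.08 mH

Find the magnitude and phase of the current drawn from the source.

Step 1 — Angular frequency: ω = 2π·f = 2π·2000 = 1.257e+04 rad/s.
Step 2 — Component impedances:
  Z1: Z = 1/(jωC) = -j/(ω·C) = 0 - j69.8 Ω
  Z2: Z = R = 1890 Ω
  Z3: Z = jωL = j·1.257e+04·0.00508 = 0 + j63.84 Ω
Step 3 — With the output port shorted to ground, the output series arm Z2 runs from the junction to ground; the shunt arm Z3 also runs from the junction to ground. They appear in parallel: Z3 || Z2 = 2.154 + j63.76 Ω.
Step 4 — Series with input arm Z1: Z_in = Z1 + (Z3 || Z2) = 2.154 - j6.04 Ω = 6.413∠-70.4° Ω.
Step 5 — Source phasor: V = 14.4∠-60.0° V = 7.2 - j12.47 V.
Step 6 — Ohm's law: I = V / Z_total = (7.2 - j12.47) / (2.154 - j6.04) = 2.209 + j0.4044 A.
Step 7 — Convert to polar: |I| = 2.245 A, ∠I = 10.4°.

I = 2.245∠10.4° A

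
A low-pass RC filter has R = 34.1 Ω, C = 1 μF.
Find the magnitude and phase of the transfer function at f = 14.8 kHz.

Step 1 — Angular frequency: ω = 2π·1.48e+04 = 9.299e+04 rad/s.
Step 2 — Transfer function: H(jω) = 1/(1 + jωRC).
Step 3 — Denominator: 1 + jωRC = 1 + j·9.299e+04·34.1·1e-06 = 1 + j3.171.
Step 4 — H = 0.09045 - j0.2868.
Step 5 — Magnitude: |H| = 0.3008 (-10.4 dB); phase: φ = -72.5°.

|H| = 0.3008 (-10.4 dB), φ = -72.5°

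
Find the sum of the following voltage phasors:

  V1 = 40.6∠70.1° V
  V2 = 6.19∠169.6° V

Step 1 — Convert each phasor to rectangular form:
  V1 = 40.6·(cos(70.1°) + j·sin(70.1°)) = 13.82 + j38.18 V
  V2 = 6.19·(cos(169.6°) + j·sin(169.6°)) = -6.088 + j1.117 V
Step 2 — Sum components: V_total = 7.731 + j39.29 V.
Step 3 — Convert to polar: |V_total| = 40.05 V, ∠V_total = 78.9°.

V_total = 40.05∠78.9° V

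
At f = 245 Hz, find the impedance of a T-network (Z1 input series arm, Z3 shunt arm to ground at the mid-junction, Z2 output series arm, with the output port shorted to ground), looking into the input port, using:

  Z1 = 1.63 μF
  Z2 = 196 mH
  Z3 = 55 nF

Step 1 — Angular frequency: ω = 2π·f = 2π·245 = 1539 rad/s.
Step 2 — Component impedances:
  Z1: Z = 1/(jωC) = -j/(ω·C) = 0 - j398.5 Ω
  Z2: Z = jωL = j·1539·0.196 = 0 + j301.7 Ω
  Z3: Z = 1/(jωC) = -j/(ω·C) = 0 - j1.181e+04 Ω
Step 3 — With the output port shorted to ground, the output series arm Z2 runs from the junction to ground; the shunt arm Z3 also runs from the junction to ground. They appear in parallel: Z3 || Z2 = 0 + j309.6 Ω.
Step 4 — Series with input arm Z1: Z_in = Z1 + (Z3 || Z2) = 0 - j88.91 Ω = 88.91∠-90.0° Ω.

Z = 0 - j88.91 Ω = 88.91∠-90.0° Ω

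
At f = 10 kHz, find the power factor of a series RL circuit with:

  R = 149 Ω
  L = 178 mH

Step 1 — Angular frequency: ω = 2π·f = 2π·1e+04 = 6.283e+04 rad/s.
Step 2 — Component impedances:
  R: Z = R = 149 Ω
  L: Z = jωL = j·6.283e+04·0.178 = 0 + j1.118e+04 Ω
Step 3 — Series combination: Z_total = R + L = 149 + j1.118e+04 Ω = 1.119e+04∠89.2° Ω.
Step 4 — Power factor: PF = cos(φ) = Re(Z)/|Z| = 149/1.119e+04 = 0.01332.
Step 5 — Type: Im(Z) = 1.118e+04 ⇒ lagging (phase φ = 89.2°).

PF = 0.01332 (lagging, φ = 89.2°)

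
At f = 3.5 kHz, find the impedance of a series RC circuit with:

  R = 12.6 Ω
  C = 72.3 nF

Step 1 — Angular frequency: ω = 2π·f = 2π·3500 = 2.199e+04 rad/s.
Step 2 — Component impedances:
  R: Z = R = 12.6 Ω
  C: Z = 1/(jωC) = -j/(ω·C) = 0 - j628.9 Ω
Step 3 — Series combination: Z_total = R + C = 12.6 - j628.9 Ω = 629.1∠-88.9° Ω.

Z = 12.6 - j628.9 Ω = 629.1∠-88.9° Ω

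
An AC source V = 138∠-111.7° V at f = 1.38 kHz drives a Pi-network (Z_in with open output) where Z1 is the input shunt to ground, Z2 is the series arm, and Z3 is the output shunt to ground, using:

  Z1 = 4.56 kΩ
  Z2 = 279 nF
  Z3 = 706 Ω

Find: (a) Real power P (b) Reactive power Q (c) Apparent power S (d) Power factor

Step 1 — Angular frequency: ω = 2π·f = 2π·1380 = 8671 rad/s.
Step 2 — Component impedances:
  Z1: Z = R = 4560 Ω
  Z2: Z = 1/(jωC) = -j/(ω·C) = 0 - j413.4 Ω
  Z3: Z = R = 706 Ω
Step 3 — With open output, the series arm Z2 and the output shunt Z3 appear in series to ground: Z2 + Z3 = 706 - j413.4 Ω.
Step 4 — Parallel with input shunt Z1: Z_in = Z1 || (Z2 + Z3) = 635.5 - j308.1 Ω = 706.3∠-25.9° Ω.
Step 5 — Source phasor: V = 138∠-111.7° V = -51.03 - j128.2 V.
Step 6 — Current: I = V / Z = 0.01418 - j0.1949 A = 0.1954∠-85.8° A.
Step 7 — Complex power: S = V·I* = 24.26 - j11.76 VA.
Step 8 — Real power: P = Re(S) = 24.26 W.
Step 9 — Reactive power: Q = Im(S) = -11.76 VAR.
Step 10 — Apparent power: |S| = 26.96 VA.
Step 11 — Power factor: PF = P/|S| = 0.8999 (leading).

(a) P = 24.26 W  (b) Q = -11.76 VAR  (c) S = 26.96 VA  (d) PF = 0.8999 (leading)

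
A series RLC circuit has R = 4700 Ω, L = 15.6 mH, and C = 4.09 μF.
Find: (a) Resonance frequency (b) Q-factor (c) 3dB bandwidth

Step 1 — Resonance: ω₀ = 1/√(LC) = 1/√(0.0156·4.09e-06) = 3959 rad/s.
Step 2 — f₀ = ω₀/(2π) = 630.1 Hz.
Step 3 — Series Q: Q = ω₀L/R = 3959·0.0156/4700 = 0.01314.
Step 4 — Bandwidth: Δω = ω₀/Q = 3.013e+05 rad/s; BW = Δω/(2π) = 4.795e+04 Hz.

(a) f₀ = 630.1 Hz  (b) Q = 0.01314  (c) BW = 4.795e+04 Hz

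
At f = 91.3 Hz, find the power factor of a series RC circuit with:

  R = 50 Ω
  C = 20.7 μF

Step 1 — Angular frequency: ω = 2π·f = 2π·91.3 = 573.7 rad/s.
Step 2 — Component impedances:
  R: Z = R = 50 Ω
  C: Z = 1/(jωC) = -j/(ω·C) = 0 - j84.21 Ω
Step 3 — Series combination: Z_total = R + C = 50 - j84.21 Ω = 97.94∠-59.3° Ω.
Step 4 — Power factor: PF = cos(φ) = Re(Z)/|Z| = 50/97.94 = 0.5105.
Step 5 — Type: Im(Z) = -84.21 ⇒ leading (phase φ = -59.3°).

PF = 0.5105 (leading, φ = -59.3°)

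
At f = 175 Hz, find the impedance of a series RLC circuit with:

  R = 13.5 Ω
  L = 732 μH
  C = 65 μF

Step 1 — Angular frequency: ω = 2π·f = 2π·175 = 1100 rad/s.
Step 2 — Component impedances:
  R: Z = R = 13.5 Ω
  L: Z = jωL = j·1100·0.000732 = 0 + j0.8049 Ω
  C: Z = 1/(jωC) = -j/(ω·C) = 0 - j13.99 Ω
Step 3 — Series combination: Z_total = R + L + C = 13.5 - j13.19 Ω = 18.87∠-44.3° Ω.

Z = 13.5 - j13.19 Ω = 18.87∠-44.3° Ω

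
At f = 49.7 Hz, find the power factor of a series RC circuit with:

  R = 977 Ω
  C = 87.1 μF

Step 1 — Angular frequency: ω = 2π·f = 2π·49.7 = 312.3 rad/s.
Step 2 — Component impedances:
  R: Z = R = 977 Ω
  C: Z = 1/(jωC) = -j/(ω·C) = 0 - j36.77 Ω
Step 3 — Series combination: Z_total = R + C = 977 - j36.77 Ω = 977.7∠-2.2° Ω.
Step 4 — Power factor: PF = cos(φ) = Re(Z)/|Z| = 977/977.7 = 0.9993.
Step 5 — Type: Im(Z) = -36.77 ⇒ leading (phase φ = -2.2°).

PF = 0.9993 (leading, φ = -2.2°)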